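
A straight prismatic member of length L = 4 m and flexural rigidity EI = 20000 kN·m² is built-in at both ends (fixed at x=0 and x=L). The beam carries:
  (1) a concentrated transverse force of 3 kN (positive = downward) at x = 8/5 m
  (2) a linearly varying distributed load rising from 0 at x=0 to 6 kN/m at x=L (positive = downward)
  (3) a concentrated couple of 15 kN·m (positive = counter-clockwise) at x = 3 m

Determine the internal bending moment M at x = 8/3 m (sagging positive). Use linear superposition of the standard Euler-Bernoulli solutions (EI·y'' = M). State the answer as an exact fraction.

Load 1 — point force P=3 kN at a=8/5 m (b=L-a=12/5):
  M_1 = Pa²(a+3b)(L-x)/L³ - Pa²b/L²  [x>a] = 3·(8/5)²·((8/5)+3·(12/5))·(4-(8/3))/4³ - 3·(8/5)²·(12/5)/4² = 32/125 kN·m
Load 2 — triangular load w₀=6 kN/m (0→w₀ over full span):
  M_2 = 3w₀Lx/20 - w₀L²/30 - w₀x³/(6L) = 3·6·4·(8/3)/20 - 6·4²/30 - 6·(8/3)³/(6·4) = 224/135 kN·m
Load 3 — applied couple M₀=15 kN·m at a=3 m (b=L-a=1):
  M_3 = R_Ax - M_A  [x≤a] with R_A=135/32, M_A=75/16 = (135/32)·(8/3) - (75/16) = 105/16 kN·m
Superposition: M = Σ M_i = 457799/54000 kN·m ≈ 8.477759 kN·m

M(8/3) = 457799/54000 kN·m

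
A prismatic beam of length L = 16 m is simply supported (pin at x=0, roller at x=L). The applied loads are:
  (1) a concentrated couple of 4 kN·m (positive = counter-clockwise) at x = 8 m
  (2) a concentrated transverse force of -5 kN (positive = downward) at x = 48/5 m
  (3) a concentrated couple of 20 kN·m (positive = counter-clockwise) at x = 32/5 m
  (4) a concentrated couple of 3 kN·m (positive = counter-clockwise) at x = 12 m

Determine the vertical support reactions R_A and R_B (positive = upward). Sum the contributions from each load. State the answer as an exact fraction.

Load 1 — applied couple M₀=4 kN·m at a=8 m (b=L-a=8):
  R_A = M₀/L = 4/16 = 1/4 kN
  R_B = -M₀/L = -4/16 = -1/4 kN
Load 2 — point force P=-5 kN at a=48/5 m (b=L-a=32/5):
  R_A = Pb/L = (-5)·(32/5)/16 = -2 kN
  R_B = Pa/L = (-5)·(48/5)/16 = -3 kN
Load 3 — applied couple M₀=20 kN·m at a=32/5 m (b=L-a=48/5):
  R_A = M₀/L = 20/16 = 5/4 kN
  R_B = -M₀/L = -20/16 = -5/4 kN
Load 4 — applied couple M₀=3 kN·m at a=12 m (b=L-a=4):
  R_A = M₀/L = 3/16 kN
  R_B = -M₀/L = -3/16 kN
Superposition: R_A = -5/16 kN, R_B = -75/16 kN

R_A = -5/16 kN, R_B = -75/16 kN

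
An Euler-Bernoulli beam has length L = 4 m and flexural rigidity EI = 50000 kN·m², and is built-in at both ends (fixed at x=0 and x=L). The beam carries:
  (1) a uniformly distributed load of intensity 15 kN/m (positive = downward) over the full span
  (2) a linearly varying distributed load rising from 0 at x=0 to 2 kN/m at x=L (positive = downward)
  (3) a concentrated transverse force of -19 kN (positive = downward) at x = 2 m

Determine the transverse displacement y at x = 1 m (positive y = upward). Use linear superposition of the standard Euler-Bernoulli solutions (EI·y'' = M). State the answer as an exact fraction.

y(1) = -671/12000000 m

Load 1 — uniform load w=15 kN/m over full span:
  y_1 = -wx²(L-x)²/(24EI) = -15·1²·(4-1)²/(24·50000) = -9/80000 m
Load 2 — triangular load w₀=2 kN/m (0→w₀ over full span):
  y_2 = -w₀x²(L-x)²(x+2L)/(120LEI) = -2·1²·(4-1)²·(1+2·4)/(120·4·50000) = -27/4000000 m
Load 3 — point force P=-19 kN at a=2 m (b=L-a=2):
  y_3 = -Pb²x²(3aL-(3a+b)x)/(6L³EI)  [x≤a] = -(-19)·2²·1²·(3·2·4-(3·2+2)·1)/(6·4³·50000) = 19/300000 m
Superposition: y = Σ y_i = -671/12000000 m ≈ -0.000056 m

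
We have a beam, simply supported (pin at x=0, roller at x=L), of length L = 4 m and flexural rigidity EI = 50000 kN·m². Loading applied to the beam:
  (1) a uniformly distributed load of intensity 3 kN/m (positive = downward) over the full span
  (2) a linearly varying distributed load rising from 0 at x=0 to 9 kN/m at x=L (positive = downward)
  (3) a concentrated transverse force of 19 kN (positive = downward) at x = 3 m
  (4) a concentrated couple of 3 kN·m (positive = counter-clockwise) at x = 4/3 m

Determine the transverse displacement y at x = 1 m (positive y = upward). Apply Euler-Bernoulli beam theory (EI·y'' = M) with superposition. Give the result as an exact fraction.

Load 1 — uniform load w=3 kN/m over full span:
  y_1 = -wx(L³-2Lx²+x³)/(24EI) = -3·1·(4³-2·4·1²+1³)/(24·50000) = -57/400000 m
Load 2 — triangular load w₀=9 kN/m (0→w₀ over full span):
  y_2 = -w₀x(7L⁴-10L²x²+3x⁴)/(360LEI) = -9·1·(7·4⁴-10·4²·1²+3·1⁴)/(360·4·50000) = -327/1600000 m
Load 3 — point force P=19 kN at a=3 m (b=L-a=1):
  y_3 = -Pbx(L²-b²-x²)/(6LEI)  [x≤a] = -19·1·1·(4²-1²-1²)/(6·4·50000) = -133/600000 m
Load 4 — applied couple M₀=3 kN·m at a=4/3 m (b=L-a=8/3):
  y_4 = (M₀x³/(6L)+C₁x)/EI  [x≤a] with C₁=M₀(3b²-L²)/(6L)=2/3 = (3·1³/(6·4)+(2/3)·1)/50000 = 19/1200000 m
Superposition: y = Σ y_i = -2653/4800000 m ≈ -0.000553 m

y(1) = -2653/4800000 m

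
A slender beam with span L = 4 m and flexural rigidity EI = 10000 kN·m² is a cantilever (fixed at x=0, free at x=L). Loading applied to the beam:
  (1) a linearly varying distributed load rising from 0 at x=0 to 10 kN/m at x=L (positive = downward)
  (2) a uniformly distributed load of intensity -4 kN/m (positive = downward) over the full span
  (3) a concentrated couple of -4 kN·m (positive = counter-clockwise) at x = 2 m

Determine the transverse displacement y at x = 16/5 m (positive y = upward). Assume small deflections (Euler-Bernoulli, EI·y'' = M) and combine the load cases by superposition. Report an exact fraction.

y(16/5) = -110737/11718750 m

Load 1 — triangular load w₀=10 kN/m (0→w₀ over full span):
  y_1 = (w₀Lx³/12-w₀L²x²/6-w₀x⁵/(120L))/EI = (10·4·(16/5)³/12-10·4²·(16/5)²/6-10·(16/5)⁵/(120·4))/10000 = -100096/5859375 m
Load 2 — uniform load w=-4 kN/m over full span:
  y_2 = -wx²(x²-4Lx+6L²)/(24EI) = -(-4)·(16/5)²·((16/5)²-4·4·(16/5)+6·4²)/(24·10000) = 11008/1171875 m
Load 3 — applied couple M₀=-4 kN·m at a=2 m (b=L-a=2):
  y_3 = M₀a(2x-a)/(2EI)  [x>a] = (-4)·2·(2·(16/5)-2)/(2·10000) = -11/6250 m
Superposition: y = Σ y_i = -110737/11718750 m ≈ -0.009450 m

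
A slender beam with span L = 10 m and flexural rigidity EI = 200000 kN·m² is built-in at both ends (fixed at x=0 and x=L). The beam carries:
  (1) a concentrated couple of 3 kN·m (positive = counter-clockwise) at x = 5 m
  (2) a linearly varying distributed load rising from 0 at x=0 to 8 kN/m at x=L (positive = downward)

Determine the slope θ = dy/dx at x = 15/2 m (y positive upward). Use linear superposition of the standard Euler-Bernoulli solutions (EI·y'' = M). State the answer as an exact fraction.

Load 1 — applied couple M₀=3 kN·m at a=5 m (b=L-a=5):
  θ_1 = (R_Ax²/2 - M_Ax - M₀(x-a))/EI  [x>a] with R_A=9/20, M_A=3/4 = ((9/20)·(15/2)²/2 - (3/4)·(15/2) - 3·((15/2)-5))/200000 = -3/1280000 rad
Load 2 — triangular load w₀=8 kN/m (0→w₀ over full span):
  θ_2 = -w₀(2x(L-x)(L-2x)(x+2L)+x²(L-x)²)/(120LEI) = -8·(2·(15/2)·(10-(15/2))·(10-2·(15/2))·((15/2)+2·10)+(15/2)²·(10-(15/2))²)/(120·10·200000) = 41/256000 rad
Superposition: θ = Σ θ_i = 101/640000 rad ≈ 0.000158 rad

θ(15/2) = 101/640000 rad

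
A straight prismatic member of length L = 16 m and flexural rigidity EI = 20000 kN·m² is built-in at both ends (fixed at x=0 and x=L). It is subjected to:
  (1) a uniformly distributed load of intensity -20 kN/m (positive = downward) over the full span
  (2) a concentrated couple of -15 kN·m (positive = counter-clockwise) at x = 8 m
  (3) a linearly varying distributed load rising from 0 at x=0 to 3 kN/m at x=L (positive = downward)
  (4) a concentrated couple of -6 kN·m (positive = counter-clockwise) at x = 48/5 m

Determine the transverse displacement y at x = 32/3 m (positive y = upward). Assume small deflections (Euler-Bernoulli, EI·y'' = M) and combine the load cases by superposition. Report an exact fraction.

Load 1 — uniform load w=-20 kN/m over full span:
  y_1 = -wx²(L-x)²/(24EI) = -(-20)·(32/3)²·(16-(32/3))²/(24·20000) = 4096/30375 m
Load 2 — applied couple M₀=-15 kN·m at a=8 m (b=L-a=8):
  y_2 = (R_Ax³/6 - M_Ax²/2 - M₀(x-a)²/2)/EI  [x>a] with R_A=-45/32, M_A=-15/4 = ((-45/32)·(32/3)³/6 - (-15/4)·(32/3)²/2 - (-15)·((32/3)-8)²/2)/20000 = -1/1125 m
Load 3 — triangular load w₀=3 kN/m (0→w₀ over full span):
  y_3 = -w₀x²(L-x)²(x+2L)/(120LEI) = -3·(32/3)²·(16-(32/3))²·((32/3)+2·16)/(120·16·20000) = -8192/759375 m
Load 4 — applied couple M₀=-6 kN·m at a=48/5 m (b=L-a=32/5):
  y_4 = (R_Ax³/6 - M_Ax²/2 - M₀(x-a)²/2)/EI  [x>a] with R_A=-27/50, M_A=-48/25 = ((-27/50)·(32/3)³/6 - (-48/25)·(32/3)²/2 - (-6)·((32/3)-(48/5))²/2)/20000 = 8/46875 m
Superposition: y = Σ y_i = 468313/3796875 m ≈ 0.123342 m

y(32/3) = 468313/3796875 m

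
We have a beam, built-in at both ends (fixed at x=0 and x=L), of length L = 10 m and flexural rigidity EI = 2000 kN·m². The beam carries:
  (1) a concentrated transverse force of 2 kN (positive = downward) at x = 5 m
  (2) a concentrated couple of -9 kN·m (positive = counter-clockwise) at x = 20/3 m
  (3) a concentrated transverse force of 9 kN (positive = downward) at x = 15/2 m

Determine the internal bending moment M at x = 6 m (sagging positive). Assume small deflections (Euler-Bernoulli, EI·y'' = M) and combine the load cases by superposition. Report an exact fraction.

M(6) = 243/160 kN·m

Load 1 — point force P=2 kN at a=5 m (b=L-a=5):
  M_1 = Pa²(a+3b)(L-x)/L³ - Pa²b/L²  [x>a] = 2·5²·(5+3·5)·(10-6)/10³ - 2·5²·5/10² = 3/2 kN·m
Load 2 — applied couple M₀=-9 kN·m at a=20/3 m (b=L-a=10/3):
  M_2 = R_Ax - M_A  [x≤a] with R_A=-6/5, M_A=-3 = (-6/5)·6 - (-3) = -21/5 kN·m
Load 3 — point force P=9 kN at a=15/2 m (b=L-a=5/2):
  M_3 = Pb²(3a+b)x/L³ - Pab²/L²  [x≤a] = 9·(5/2)²·(3·(15/2)+(5/2))·6/10³ - 9·(15/2)·(5/2)²/10² = 135/32 kN·m
Superposition: M = Σ M_i = 243/160 kN·m ≈ 1.518750 kN·m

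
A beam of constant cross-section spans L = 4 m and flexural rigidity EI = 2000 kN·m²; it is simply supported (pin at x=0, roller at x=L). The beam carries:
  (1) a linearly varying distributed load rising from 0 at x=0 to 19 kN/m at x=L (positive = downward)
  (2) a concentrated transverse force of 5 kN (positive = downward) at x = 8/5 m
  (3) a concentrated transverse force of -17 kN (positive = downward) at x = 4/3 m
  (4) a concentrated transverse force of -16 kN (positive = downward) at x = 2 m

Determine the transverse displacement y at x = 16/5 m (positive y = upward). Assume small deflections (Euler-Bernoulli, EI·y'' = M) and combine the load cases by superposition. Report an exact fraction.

Load 1 — triangular load w₀=19 kN/m (0→w₀ over full span):
  y_1 = -w₀x(7L⁴-10L²x²+3x⁴)/(360LEI) = -19·(16/5)·(7·4⁴-10·4²·(16/5)²+3·(16/5)⁴)/(360·4·2000) = -19304/1953125 m
Load 2 — point force P=5 kN at a=8/5 m (b=L-a=12/5):
  y_2 = -Pa(L-x)(2Lx-a²-x²)/(6LEI)  [x>a] = -5·(8/5)·(4-(16/5))·(2·4·(16/5)-(8/5)²-(16/5)²)/(6·4·2000) = -16/9375 m
Load 3 — point force P=-17 kN at a=4/3 m (b=L-a=8/3):
  y_3 = -Pa(L-x)(2Lx-a²-x²)/(6LEI)  [x>a] = -(-17)·(4/3)·(4-(16/5))·(2·4·(16/5)-(4/3)²-(16/5)²)/(6·4·2000) = 6494/1265625 m
Load 4 — point force P=-16 kN at a=2 m (b=L-a=2):
  y_4 = -Pa(L-x)(2Lx-a²-x²)/(6LEI)  [x>a] = -(-16)·2·(4-(16/5))·(2·4·(16/5)-2²-(16/5)²)/(6·4·2000) = 284/46875 m
Superposition: y = Σ y_i = -63374/158203125 m ≈ -0.000401 m

y(16/5) = -63374/158203125 m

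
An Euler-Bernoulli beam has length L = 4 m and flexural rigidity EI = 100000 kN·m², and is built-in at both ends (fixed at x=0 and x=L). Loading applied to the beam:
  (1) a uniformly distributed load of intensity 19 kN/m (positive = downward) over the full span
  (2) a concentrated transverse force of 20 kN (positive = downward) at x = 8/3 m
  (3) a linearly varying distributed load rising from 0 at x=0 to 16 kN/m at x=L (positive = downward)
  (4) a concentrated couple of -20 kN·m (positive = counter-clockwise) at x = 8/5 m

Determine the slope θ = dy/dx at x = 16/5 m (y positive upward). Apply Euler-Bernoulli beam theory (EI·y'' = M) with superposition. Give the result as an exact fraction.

θ(16/5) = 11419/52734375 rad

Load 1 — uniform load w=19 kN/m over full span:
  θ_1 = -wx(L-x)(L-2x)/(12EI) = -19·(16/5)·(4-(16/5))·(4-2·(16/5))/(12·100000) = 38/390625 rad
Load 2 — point force P=20 kN at a=8/3 m (b=L-a=4/3):
  θ_2 = Pa²(L-x)(2bL-(3b+a)(L-x))/(2L³EI)  [x>a] = 20·(8/3)²·(4-(16/5))·(2·(4/3)·4-(3·(4/3)+(8/3))·(4-(16/5)))/(2·4³·100000) = 4/84375 rad
Load 3 — triangular load w₀=16 kN/m (0→w₀ over full span):
  θ_3 = -w₀(2x(L-x)(L-2x)(x+2L)+x²(L-x)²)/(120LEI) = -16·(2·(16/5)·(4-(16/5))·(4-2·(16/5))·((16/5)+2·4)+(16/5)²·(4-(16/5))²)/(120·4·100000) = 256/5859375 rad
Load 4 — applied couple M₀=-20 kN·m at a=8/5 m (b=L-a=12/5):
  θ_4 = (R_Ax²/2 - M_Ax - M₀(x-a))/EI  [x>a] with R_A=-36/5, M_A=-12/5 = ((-36/5)·(16/5)²/2 - (-12/5)·(16/5) - (-20)·((16/5)-(8/5)))/100000 = 11/390625 rad
Superposition: θ = Σ θ_i = 11419/52734375 rad ≈ 0.000217 rad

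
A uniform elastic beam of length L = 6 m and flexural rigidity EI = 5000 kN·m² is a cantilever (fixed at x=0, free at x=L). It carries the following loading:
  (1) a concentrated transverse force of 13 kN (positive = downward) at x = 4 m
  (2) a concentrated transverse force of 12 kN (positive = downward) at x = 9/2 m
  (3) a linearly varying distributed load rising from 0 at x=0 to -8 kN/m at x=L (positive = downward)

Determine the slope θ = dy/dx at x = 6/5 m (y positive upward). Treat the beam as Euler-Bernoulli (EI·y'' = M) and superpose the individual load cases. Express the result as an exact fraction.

θ(6/5) = -3489/1562500 rad

Load 1 — point force P=13 kN at a=4 m (b=L-a=2):
  θ_1 = -Px(2a-x)/(2EI)  [x≤a] = -13·(6/5)·(2·4-(6/5))/(2·5000) = -663/62500 rad
Load 2 — point force P=12 kN at a=9/2 m (b=L-a=3/2):
  θ_2 = -Px(2a-x)/(2EI)  [x≤a] = -12·(6/5)·(2·(9/2)-(6/5))/(2·5000) = -351/31250 rad
Load 3 — triangular load w₀=-8 kN/m (0→w₀ over full span):
  θ_3 = (w₀Lx²/4-w₀L²x/3-w₀x⁴/(24L))/EI = ((-8)·6·(6/5)²/4-(-8)·6²·(6/5)/3-(-8)·(6/5)⁴/(24·6))/5000 = 7659/390625 rad
Superposition: θ = Σ θ_i = -3489/1562500 rad ≈ -0.002233 rad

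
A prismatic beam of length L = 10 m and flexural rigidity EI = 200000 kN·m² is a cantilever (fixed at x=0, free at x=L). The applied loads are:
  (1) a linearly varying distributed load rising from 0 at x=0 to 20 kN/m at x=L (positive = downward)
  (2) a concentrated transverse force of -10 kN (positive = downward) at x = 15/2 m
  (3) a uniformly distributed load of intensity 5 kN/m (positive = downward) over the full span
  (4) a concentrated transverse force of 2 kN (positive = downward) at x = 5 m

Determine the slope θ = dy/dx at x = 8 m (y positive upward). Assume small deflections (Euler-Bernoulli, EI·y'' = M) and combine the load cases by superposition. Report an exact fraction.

θ(8) = -36541/2400000 rad

Load 1 — triangular load w₀=20 kN/m (0→w₀ over full span):
  θ_1 = (w₀Lx²/4-w₀L²x/3-w₀x⁴/(24L))/EI = (20·10·8²/4-20·10²·8/3-20·8⁴/(24·10))/200000 = -116/9375 rad
Load 2 — point force P=-10 kN at a=15/2 m (b=L-a=5/2):
  θ_2 = -Pa²/(2EI)  [x>a] = -(-10)·(15/2)²/(2·200000) = 9/6400 rad
Load 3 — uniform load w=5 kN/m over full span:
  θ_3 = -wx(x²-3Lx+3L²)/(6EI) = -5·8·(8²-3·10·8+3·10²)/(6·200000) = -31/7500 rad
Load 4 — point force P=2 kN at a=5 m (b=L-a=5):
  θ_4 = -Pa²/(2EI)  [x>a] = -2·5²/(2·200000) = -1/8000 rad
Superposition: θ = Σ θ_i = -36541/2400000 rad ≈ -0.015225 rad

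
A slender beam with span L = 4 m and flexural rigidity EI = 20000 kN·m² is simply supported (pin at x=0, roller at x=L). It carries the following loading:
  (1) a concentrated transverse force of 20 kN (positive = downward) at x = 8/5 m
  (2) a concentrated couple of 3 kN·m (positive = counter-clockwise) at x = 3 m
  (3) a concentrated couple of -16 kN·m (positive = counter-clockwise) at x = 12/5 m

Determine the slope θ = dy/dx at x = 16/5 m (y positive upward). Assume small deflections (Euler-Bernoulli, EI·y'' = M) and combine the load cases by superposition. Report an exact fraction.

θ(16/5) = 1781/2400000 rad

Load 1 — point force P=20 kN at a=8/5 m (b=L-a=12/5):
  θ_1 = -Pa(2L²-6Lx+3x²+a²)/(6LEI)  [x>a] = -20·(8/5)·(2·4²-6·4·(16/5)+3·(16/5)²+(8/5)²)/(6·4·20000) = 12/15625 rad
Load 2 — applied couple M₀=3 kN·m at a=3 m (b=L-a=1):
  θ_2 = (M₀x²/(2L)-M₀(x-a)+C₁)/EI  [x>a] with C₁=M₀(3b²-L²)/(6L)=-13/8 = (3·(16/5)²/(2·4)-3·((16/5)-3)+(-13/8))/20000 = 323/4000000 rad
Load 3 — applied couple M₀=-16 kN·m at a=12/5 m (b=L-a=8/5):
  θ_3 = (M₀x²/(2L)-M₀(x-a)+C₁)/EI  [x>a] with C₁=M₀(3b²-L²)/(6L)=416/75 = ((-16)·(16/5)²/(2·4)-(-16)·((16/5)-(12/5))+(416/75))/20000 = -1/9375 rad
Superposition: θ = Σ θ_i = 1781/2400000 rad ≈ 0.000742 rad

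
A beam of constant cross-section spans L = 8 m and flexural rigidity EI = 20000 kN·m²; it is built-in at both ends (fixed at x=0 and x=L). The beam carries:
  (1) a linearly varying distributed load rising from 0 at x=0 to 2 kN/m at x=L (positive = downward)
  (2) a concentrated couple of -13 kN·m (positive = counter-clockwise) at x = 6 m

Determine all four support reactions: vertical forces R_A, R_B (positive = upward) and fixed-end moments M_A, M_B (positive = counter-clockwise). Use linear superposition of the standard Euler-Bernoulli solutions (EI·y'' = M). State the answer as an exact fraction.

Load 1 — triangular load w₀=2 kN/m (0→w₀ over full span):
  R_A = 3w₀L/20 = 3·2·8/20 = 12/5 kN
  M_A = w₀L²/30 = 2·8²/30 = 64/15 kN·m
  R_B = 7w₀L/20 = 7·2·8/20 = 28/5 kN
  M_B = -w₀L²/20 = -2·8²/20 = -32/5 kN·m
Load 2 — applied couple M₀=-13 kN·m at a=6 m (b=L-a=2):
  R_A = 6M₀ab/L³ = 6·(-13)·6·2/8³ = -117/64 kN
  M_A = M₀b(2a-b)/L² = (-13)·2·(2·6-2)/8² = -65/16 kN·m
  R_B = -6M₀ab/L³ = -6·(-13)·6·2/8³ = 117/64 kN
  M_B = M₀a(2b-a)/L² = (-13)·6·(2·2-6)/8² = 39/16 kN·m
Superposition: R_A = 183/320 kN, M_A = 49/240 kN·m, R_B = 2377/320 kN, M_B = -317/80 kN·m

R_A = 183/320 kN, M_A = 49/240 kN·m, R_B = 2377/320 kN, M_B = -317/80 kN·m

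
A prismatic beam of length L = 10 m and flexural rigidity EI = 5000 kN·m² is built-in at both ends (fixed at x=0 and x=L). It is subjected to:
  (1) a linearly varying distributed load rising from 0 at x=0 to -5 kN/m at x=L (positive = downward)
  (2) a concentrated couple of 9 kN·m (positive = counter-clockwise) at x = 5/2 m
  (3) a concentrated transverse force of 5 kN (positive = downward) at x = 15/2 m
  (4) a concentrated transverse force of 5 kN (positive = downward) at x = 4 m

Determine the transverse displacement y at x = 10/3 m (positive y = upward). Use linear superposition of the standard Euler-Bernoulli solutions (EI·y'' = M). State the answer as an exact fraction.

y(10/3) = 75379/11664000 m

Load 1 — triangular load w₀=-5 kN/m (0→w₀ over full span):
  y_1 = -w₀x²(L-x)²(x+2L)/(120LEI) = -(-5)·(10/3)²·(10-(10/3))²·((10/3)+2·10)/(120·10·5000) = 7/729 m
Load 2 — applied couple M₀=9 kN·m at a=5/2 m (b=L-a=15/2):
  y_2 = (R_Ax³/6 - M_Ax²/2 - M₀(x-a)²/2)/EI  [x>a] with R_A=81/80, M_A=-27/16 = ((81/80)·(10/3)³/6 - (-27/16)·(10/3)²/2 - 9·((10/3)-(5/2))²/2)/5000 = 1/400 m
Load 3 — point force P=5 kN at a=15/2 m (b=L-a=5/2):
  y_3 = -Pb²x²(3aL-(3a+b)x)/(6L³EI)  [x≤a] = -5·(5/2)²·(10/3)²·(3·(15/2)·10-(3·(15/2)+(5/2))·(10/3))/(6·10³·5000) = -17/10368 m
Load 4 — point force P=5 kN at a=4 m (b=L-a=6):
  y_4 = -Pb²x²(3aL-(3a+b)x)/(6L³EI)  [x≤a] = -5·6²·(10/3)²·(3·4·10-(3·4+6)·(10/3))/(6·10³·5000) = -1/250 m
Superposition: y = Σ y_i = 75379/11664000 m ≈ 0.006463 m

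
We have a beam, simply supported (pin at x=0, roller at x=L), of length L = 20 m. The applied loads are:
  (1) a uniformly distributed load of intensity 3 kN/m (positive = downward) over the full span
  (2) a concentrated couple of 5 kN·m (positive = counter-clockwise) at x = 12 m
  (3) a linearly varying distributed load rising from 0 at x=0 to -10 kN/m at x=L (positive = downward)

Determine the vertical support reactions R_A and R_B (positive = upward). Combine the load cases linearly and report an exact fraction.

R_A = -37/12 kN, R_B = -443/12 kN

Load 1 — uniform load w=3 kN/m over full span:
  R_A = wL/2 = 3·20/2 = 30 kN
  R_B = wL/2 = 3·20/2 = 30 kN
Load 2 — applied couple M₀=5 kN·m at a=12 m (b=L-a=8):
  R_A = M₀/L = 5/20 = 1/4 kN
  R_B = -M₀/L = -5/20 = -1/4 kN
Load 3 — triangular load w₀=-10 kN/m (0→w₀ over full span):
  R_A = w₀L/6 = (-10)·20/6 = -100/3 kN
  R_B = w₀L/3 = (-10)·20/3 = -200/3 kN
Superposition: R_A = -37/12 kN, R_B = -443/12 kN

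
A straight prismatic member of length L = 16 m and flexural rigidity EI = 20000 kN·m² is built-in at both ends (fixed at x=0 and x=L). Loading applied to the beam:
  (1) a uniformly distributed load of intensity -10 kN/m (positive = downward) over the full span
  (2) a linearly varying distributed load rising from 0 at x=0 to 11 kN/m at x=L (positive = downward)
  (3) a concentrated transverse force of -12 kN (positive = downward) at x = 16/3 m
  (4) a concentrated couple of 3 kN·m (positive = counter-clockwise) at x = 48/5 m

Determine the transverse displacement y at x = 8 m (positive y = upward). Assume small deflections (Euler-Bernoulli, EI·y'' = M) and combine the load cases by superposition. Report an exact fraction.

Load 1 — uniform load w=-10 kN/m over full span:
  y_1 = -wx²(L-x)²/(24EI) = -(-10)·8²·(16-8)²/(24·20000) = 32/375 m
Load 2 — triangular load w₀=11 kN/m (0→w₀ over full span):
  y_2 = -w₀x²(L-x)²(x+2L)/(120LEI) = -11·8²·(16-8)²·(8+2·16)/(120·16·20000) = -88/1875 m
Load 3 — point force P=-12 kN at a=16/3 m (b=L-a=32/3):
  y_3 = -Pa²(L-x)²(3bL-(3b+a)(L-x))/(6L³EI)  [x>a] = -(-12)·(16/3)²·(16-8)²·(3·(32/3)·16-(3·(32/3)+(16/3))·(16-8))/(6·16³·20000) = 32/3375 m
Load 4 — applied couple M₀=3 kN·m at a=48/5 m (b=L-a=32/5):
  y_4 = (R_Ax³/6 - M_Ax²/2)/EI  [x≤a] with R_A=27/100, M_A=24/25 = ((27/100)·8³/6 - (24/25)·8²/2)/20000 = -6/15625 m
Superposition: y = Σ y_i = 20038/421875 m ≈ 0.047497 m

y(8) = 20038/421875 m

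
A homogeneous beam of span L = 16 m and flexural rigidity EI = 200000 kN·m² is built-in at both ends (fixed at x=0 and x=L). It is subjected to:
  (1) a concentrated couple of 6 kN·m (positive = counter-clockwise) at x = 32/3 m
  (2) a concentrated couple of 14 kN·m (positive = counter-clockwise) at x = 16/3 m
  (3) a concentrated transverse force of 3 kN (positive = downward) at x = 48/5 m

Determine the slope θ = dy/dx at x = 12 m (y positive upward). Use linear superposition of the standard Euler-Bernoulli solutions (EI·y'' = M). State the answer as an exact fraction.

Load 1 — applied couple M₀=6 kN·m at a=32/3 m (b=L-a=16/3):
  θ_1 = (R_Ax²/2 - M_Ax - M₀(x-a))/EI  [x>a] with R_A=1/2, M_A=2 = ((1/2)·12²/2 - 2·12 - 6·(12-(32/3)))/200000 = 1/50000 rad
Load 2 — applied couple M₀=14 kN·m at a=16/3 m (b=L-a=32/3):
  θ_2 = (R_Ax²/2 - M_Ax - M₀(x-a))/EI  [x>a] with R_A=7/6, M_A=0 = ((7/6)·12²/2 - 0·12 - 14·(12-(16/3)))/200000 = -7/150000 rad
Load 3 — point force P=3 kN at a=48/5 m (b=L-a=32/5):
  θ_3 = Pa²(L-x)(2bL-(3b+a)(L-x))/(2L³EI)  [x>a] = 3·(48/5)²·(16-12)·(2·(32/5)·16-(3·(32/5)+(48/5))·(16-12))/(2·16³·200000) = 189/3125000 rad
Superposition: θ = Σ θ_i = 317/9375000 rad ≈ 0.000034 rad

θ(12) = 317/9375000 rad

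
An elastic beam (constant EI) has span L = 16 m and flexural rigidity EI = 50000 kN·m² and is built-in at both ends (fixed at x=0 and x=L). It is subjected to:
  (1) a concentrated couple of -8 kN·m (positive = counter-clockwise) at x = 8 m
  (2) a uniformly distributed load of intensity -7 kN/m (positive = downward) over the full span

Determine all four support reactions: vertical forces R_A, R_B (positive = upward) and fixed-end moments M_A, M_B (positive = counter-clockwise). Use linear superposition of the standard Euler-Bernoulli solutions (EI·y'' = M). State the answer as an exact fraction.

R_A = -227/4 kN, M_A = -454/3 kN·m, R_B = -221/4 kN, M_B = 442/3 kN·m

Load 1 — applied couple M₀=-8 kN·m at a=8 m (b=L-a=8):
  R_A = 6M₀ab/L³ = 6·(-8)·8·8/16³ = -3/4 kN
  M_A = M₀b(2a-b)/L² = (-8)·8·(2·8-8)/16² = -2 kN·m
  R_B = -6M₀ab/L³ = -6·(-8)·8·8/16³ = 3/4 kN
  M_B = M₀a(2b-a)/L² = (-8)·8·(2·8-8)/16² = -2 kN·m
Load 2 — uniform load w=-7 kN/m over full span:
  R_A = wL/2 = (-7)·16/2 = -56 kN
  M_A = wL²/12 = (-7)·16²/12 = -448/3 kN·m
  R_B = wL/2 = (-7)·16/2 = -56 kN
  M_B = -wL²/12 = -(-7)·16²/12 = 448/3 kN·m
Superposition: R_A = -227/4 kN, M_A = -454/3 kN·m, R_B = -221/4 kN, M_B = 442/3 kN·m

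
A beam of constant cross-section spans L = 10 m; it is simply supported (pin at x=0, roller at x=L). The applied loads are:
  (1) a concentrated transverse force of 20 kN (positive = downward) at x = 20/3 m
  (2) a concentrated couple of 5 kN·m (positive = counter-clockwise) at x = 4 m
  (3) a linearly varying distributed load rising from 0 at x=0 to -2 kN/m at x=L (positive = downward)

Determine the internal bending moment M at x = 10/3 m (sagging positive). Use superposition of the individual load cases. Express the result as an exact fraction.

Load 1 — point force P=20 kN at a=20/3 m (b=L-a=10/3):
  M_1 = Pbx/L  [x≤a] = 20·(10/3)·(10/3)/10 = 200/9 kN·m
Load 2 — applied couple M₀=5 kN·m at a=4 m (b=L-a=6):
  M_2 = M₀x/L  [x≤a] = 5·(10/3)/10 = 5/3 kN·m
Load 3 — triangular load w₀=-2 kN/m (0→w₀ over full span):
  M_3 = w₀Lx/6 - w₀x³/(6L) = (-2)·10·(10/3)/6 - (-2)·(10/3)³/(6·10) = -800/81 kN·m
Superposition: M = Σ M_i = 1135/81 kN·m ≈ 14.012346 kN·m

M(10/3) = 1135/81 kN·m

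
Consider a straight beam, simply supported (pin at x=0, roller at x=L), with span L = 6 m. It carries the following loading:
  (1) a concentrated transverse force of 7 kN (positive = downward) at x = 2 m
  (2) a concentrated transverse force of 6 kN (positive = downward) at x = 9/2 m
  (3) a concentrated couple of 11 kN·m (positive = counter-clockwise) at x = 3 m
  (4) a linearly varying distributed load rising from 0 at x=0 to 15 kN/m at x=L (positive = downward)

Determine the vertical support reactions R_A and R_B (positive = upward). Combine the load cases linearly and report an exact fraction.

R_A = 23 kN, R_B = 35 kN

Load 1 — point force P=7 kN at a=2 m (b=L-a=4):
  R_A = Pb/L = 7·4/6 = 14/3 kN
  R_B = Pa/L = 7·2/6 = 7/3 kN
Load 2 — point force P=6 kN at a=9/2 m (b=L-a=3/2):
  R_A = Pb/L = 6·(3/2)/6 = 3/2 kN
  R_B = Pa/L = 6·(9/2)/6 = 9/2 kN
Load 3 — applied couple M₀=11 kN·m at a=3 m (b=L-a=3):
  R_A = M₀/L = 11/6 kN
  R_B = -M₀/L = -11/6 kN
Load 4 — triangular load w₀=15 kN/m (0→w₀ over full span):
  R_A = w₀L/6 = 15·6/6 = 15 kN
  R_B = w₀L/3 = 15·6/3 = 30 kN
Superposition: R_A = 23 kN, R_B = 35 kN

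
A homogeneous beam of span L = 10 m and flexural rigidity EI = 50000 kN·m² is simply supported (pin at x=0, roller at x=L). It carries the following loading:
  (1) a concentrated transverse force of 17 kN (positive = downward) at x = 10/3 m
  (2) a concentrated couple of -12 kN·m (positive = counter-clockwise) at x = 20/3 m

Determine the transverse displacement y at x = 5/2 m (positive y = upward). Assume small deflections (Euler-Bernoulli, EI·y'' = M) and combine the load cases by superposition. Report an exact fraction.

y(5/2) = -1313/324000 m

Load 1 — point force P=17 kN at a=10/3 m (b=L-a=20/3):
  y_1 = -Pbx(L²-b²-x²)/(6LEI)  [x≤a] = -17·(20/3)·(5/2)·(10²-(20/3)²-(5/2)²)/(6·10·50000) = -1207/259200 m
Load 2 — applied couple M₀=-12 kN·m at a=20/3 m (b=L-a=10/3):
  y_2 = (M₀x³/(6L)+C₁x)/EI  [x≤a] with C₁=M₀(3b²-L²)/(6L)=40/3 = ((-12)·(5/2)³/(6·10)+(40/3)·(5/2))/50000 = 29/48000 m
Superposition: y = Σ y_i = -1313/324000 m ≈ -0.004052 m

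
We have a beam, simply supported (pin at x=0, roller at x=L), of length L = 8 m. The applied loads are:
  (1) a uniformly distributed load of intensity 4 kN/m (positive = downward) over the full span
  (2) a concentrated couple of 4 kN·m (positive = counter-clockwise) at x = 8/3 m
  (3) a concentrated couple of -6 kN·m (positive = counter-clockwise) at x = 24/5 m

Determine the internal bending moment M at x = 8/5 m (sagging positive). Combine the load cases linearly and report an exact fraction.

M(8/5) = 502/25 kN·m

Load 1 — uniform load w=4 kN/m over full span:
  M_1 = wx(L-x)/2 = 4·(8/5)·(8-(8/5))/2 = 512/25 kN·m
Load 2 — applied couple M₀=4 kN·m at a=8/3 m (b=L-a=16/3):
  M_2 = M₀x/L  [x≤a] = 4·(8/5)/8 = 4/5 kN·m
Load 3 — applied couple M₀=-6 kN·m at a=24/5 m (b=L-a=16/5):
  M_3 = M₀x/L  [x≤a] = (-6)·(8/5)/8 = -6/5 kN·m
Superposition: M = Σ M_i = 502/25 kN·m ≈ 20.080000 kN·m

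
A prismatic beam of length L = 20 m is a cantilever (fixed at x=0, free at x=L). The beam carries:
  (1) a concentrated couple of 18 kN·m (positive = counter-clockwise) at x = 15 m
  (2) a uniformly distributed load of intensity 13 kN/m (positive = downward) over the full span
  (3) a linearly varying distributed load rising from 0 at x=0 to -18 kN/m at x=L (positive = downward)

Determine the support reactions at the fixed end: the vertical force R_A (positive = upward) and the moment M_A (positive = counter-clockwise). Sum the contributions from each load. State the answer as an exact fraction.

Load 1 — applied couple M₀=18 kN·m at a=15 m (b=L-a=5):
  R_A = 0 kN
  M_A = -M₀ = -18 kN·m
Load 2 — uniform load w=13 kN/m over full span:
  R_A = wL = 13·20 = 260 kN
  M_A = wL²/2 = 13·20²/2 = 2600 kN·m
Load 3 — triangular load w₀=-18 kN/m (0→w₀ over full span):
  R_A = w₀L/2 = (-18)·20/2 = -180 kN
  M_A = w₀L²/3 = (-18)·20²/3 = -2400 kN·m
Superposition: R_A = 80 kN, M_A = 182 kN·m

R_A = 80 kN, M_A = 182 kN·m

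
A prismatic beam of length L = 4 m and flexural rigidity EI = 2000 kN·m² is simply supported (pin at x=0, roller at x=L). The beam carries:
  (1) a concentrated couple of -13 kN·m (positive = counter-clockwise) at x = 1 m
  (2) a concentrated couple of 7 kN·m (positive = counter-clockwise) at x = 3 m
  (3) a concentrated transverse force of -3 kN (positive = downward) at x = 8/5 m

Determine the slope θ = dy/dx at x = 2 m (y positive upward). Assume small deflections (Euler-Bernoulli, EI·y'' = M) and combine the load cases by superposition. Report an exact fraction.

θ(2) = -19/1000000 rad

Load 1 — applied couple M₀=-13 kN·m at a=1 m (b=L-a=3):
  θ_1 = (M₀x²/(2L)-M₀(x-a)+C₁)/EI  [x>a] with C₁=M₀(3b²-L²)/(6L)=-143/24 = ((-13)·2²/(2·4)-(-13)·(2-1)+(-143/24))/2000 = 13/48000 rad
Load 2 — applied couple M₀=7 kN·m at a=3 m (b=L-a=1):
  θ_2 = (M₀x²/(2L)+C₁)/EI  [x≤a] with C₁=M₀(3b²-L²)/(6L)=-91/24 = (7·2²/(2·4)+(-91/24))/2000 = -7/48000 rad
Load 3 — point force P=-3 kN at a=8/5 m (b=L-a=12/5):
  θ_3 = -Pa(2L²-6Lx+3x²+a²)/(6LEI)  [x>a] = -(-3)·(8/5)·(2·4²-6·4·2+3·2²+(8/5)²)/(6·4·2000) = -9/62500 rad
Superposition: θ = Σ θ_i = -19/1000000 rad ≈ -0.000019 rad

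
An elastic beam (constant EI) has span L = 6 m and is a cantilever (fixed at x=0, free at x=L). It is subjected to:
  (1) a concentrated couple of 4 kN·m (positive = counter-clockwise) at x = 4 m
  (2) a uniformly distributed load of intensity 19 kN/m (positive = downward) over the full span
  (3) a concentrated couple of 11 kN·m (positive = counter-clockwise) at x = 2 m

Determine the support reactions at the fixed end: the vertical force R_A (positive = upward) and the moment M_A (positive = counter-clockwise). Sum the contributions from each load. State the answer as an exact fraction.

R_A = 114 kN, M_A = 327 kN·m

Load 1 — applied couple M₀=4 kN·m at a=4 m (b=L-a=2):
  R_A = 0 kN
  M_A = -M₀ = -4 kN·m
Load 2 — uniform load w=19 kN/m over full span:
  R_A = wL = 19·6 = 114 kN
  M_A = wL²/2 = 19·6²/2 = 342 kN·m
Load 3 — applied couple M₀=11 kN·m at a=2 m (b=L-a=4):
  R_A = 0 kN
  M_A = -M₀ = -11 kN·m
Superposition: R_A = 114 kN, M_A = 327 kN·m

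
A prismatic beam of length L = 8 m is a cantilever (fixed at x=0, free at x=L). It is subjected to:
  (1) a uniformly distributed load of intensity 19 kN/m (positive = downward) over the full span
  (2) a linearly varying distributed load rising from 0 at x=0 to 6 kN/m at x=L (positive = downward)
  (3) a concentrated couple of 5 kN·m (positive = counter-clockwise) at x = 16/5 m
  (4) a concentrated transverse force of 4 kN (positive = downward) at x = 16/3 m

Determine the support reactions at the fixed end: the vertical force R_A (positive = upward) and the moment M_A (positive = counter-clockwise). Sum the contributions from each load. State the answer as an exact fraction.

R_A = 180 kN, M_A = 2257/3 kN·m

Load 1 — uniform load w=19 kN/m over full span:
  R_A = wL = 19·8 = 152 kN
  M_A = wL²/2 = 19·8²/2 = 608 kN·m
Load 2 — triangular load w₀=6 kN/m (0→w₀ over full span):
  R_A = w₀L/2 = 6·8/2 = 24 kN
  M_A = w₀L²/3 = 6·8²/3 = 128 kN·m
Load 3 — applied couple M₀=5 kN·m at a=16/5 m (b=L-a=24/5):
  R_A = 0 kN
  M_A = -M₀ = -5 kN·m
Load 4 — point force P=4 kN at a=16/3 m (b=L-a=8/3):
  R_A = P = 4 kN
  M_A = Pa = 4·(16/3) = 64/3 kN·m
Superposition: R_A = 180 kN, M_A = 2257/3 kN·m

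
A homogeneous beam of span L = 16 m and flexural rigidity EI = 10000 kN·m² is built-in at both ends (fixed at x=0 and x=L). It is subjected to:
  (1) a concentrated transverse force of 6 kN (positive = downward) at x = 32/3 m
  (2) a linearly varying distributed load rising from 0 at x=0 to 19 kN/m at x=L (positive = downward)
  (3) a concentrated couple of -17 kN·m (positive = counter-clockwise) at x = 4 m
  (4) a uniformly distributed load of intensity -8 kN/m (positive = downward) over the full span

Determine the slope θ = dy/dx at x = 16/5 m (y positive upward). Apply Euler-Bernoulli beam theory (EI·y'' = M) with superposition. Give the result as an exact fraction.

Load 1 — point force P=6 kN at a=32/3 m (b=L-a=16/3):
  θ_1 = -Pb²x(2aL-(3a+b)x)/(2L³EI)  [x≤a] = -6·(16/3)²·(16/5)·(2·(32/3)·16-(3·(32/3)+(16/3))·(16/5))/(2·16³·10000) = -208/140625 rad
Load 2 — triangular load w₀=19 kN/m (0→w₀ over full span):
  θ_2 = -w₀(2x(L-x)(L-2x)(x+2L)+x²(L-x)²)/(120LEI) = -19·(2·(16/5)·(16-(16/5))·(16-2·(16/5))·((16/5)+2·16)+(16/5)²·(16-(16/5))²)/(120·16·10000) = -34048/1171875 rad
Load 3 — applied couple M₀=-17 kN·m at a=4 m (b=L-a=12):
  θ_3 = (R_Ax²/2 - M_Ax)/EI  [x≤a] with R_A=-153/128, M_A=51/16 = ((-153/128)·(16/5)²/2 - (51/16)·(16/5))/10000 = -51/31250 rad
Load 4 — uniform load w=-8 kN/m over full span:
  θ_4 = -wx(L-x)(L-2x)/(12EI) = -(-8)·(16/5)·(16-(16/5))·(16-2·(16/5))/(12·10000) = 2048/78125 rad
Superposition: θ = Σ θ_i = -41843/7031250 rad ≈ -0.005951 rad

θ(16/5) = -41843/7031250 rad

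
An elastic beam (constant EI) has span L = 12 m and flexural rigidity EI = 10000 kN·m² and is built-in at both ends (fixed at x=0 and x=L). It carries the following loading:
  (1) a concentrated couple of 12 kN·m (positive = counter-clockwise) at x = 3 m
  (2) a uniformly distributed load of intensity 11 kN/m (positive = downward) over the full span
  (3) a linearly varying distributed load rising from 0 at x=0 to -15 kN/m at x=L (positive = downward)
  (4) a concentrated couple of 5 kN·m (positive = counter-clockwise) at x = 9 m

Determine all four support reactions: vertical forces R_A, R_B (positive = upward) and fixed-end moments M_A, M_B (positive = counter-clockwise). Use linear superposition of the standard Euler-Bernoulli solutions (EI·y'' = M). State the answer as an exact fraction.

Load 1 — applied couple M₀=12 kN·m at a=3 m (b=L-a=9):
  R_A = 6M₀ab/L³ = 6·12·3·9/12³ = 9/8 kN
  M_A = M₀b(2a-b)/L² = 12·9·(2·3-9)/12² = -9/4 kN·m
  R_B = -6M₀ab/L³ = -6·12·3·9/12³ = -9/8 kN
  M_B = M₀a(2b-a)/L² = 12·3·(2·9-3)/12² = 15/4 kN·m
Load 2 — uniform load w=11 kN/m over full span:
  R_A = wL/2 = 11·12/2 = 66 kN
  M_A = wL²/12 = 11·12²/12 = 132 kN·m
  R_B = wL/2 = 11·12/2 = 66 kN
  M_B = -wL²/12 = -11·12²/12 = -132 kN·m
Load 3 — triangular load w₀=-15 kN/m (0→w₀ over full span):
  R_A = 3w₀L/20 = 3·(-15)·12/20 = -27 kN
  M_A = w₀L²/30 = (-15)·12²/30 = -72 kN·m
  R_B = 7w₀L/20 = 7·(-15)·12/20 = -63 kN
  M_B = -w₀L²/20 = -(-15)·12²/20 = 108 kN·m
Load 4 — applied couple M₀=5 kN·m at a=9 m (b=L-a=3):
  R_A = 6M₀ab/L³ = 6·5·9·3/12³ = 15/32 kN
  M_A = M₀b(2a-b)/L² = 5·3·(2·9-3)/12² = 25/16 kN·m
  R_B = -6M₀ab/L³ = -6·5·9·3/12³ = -15/32 kN
  M_B = M₀a(2b-a)/L² = 5·9·(2·3-9)/12² = -15/16 kN·m
Superposition: R_A = 1299/32 kN, M_A = 949/16 kN·m, R_B = 45/32 kN, M_B = -339/16 kN·m

R_A = 1299/32 kN, M_A = 949/16 kN·m, R_B = 45/32 kN, M_B = -339/16 kN·m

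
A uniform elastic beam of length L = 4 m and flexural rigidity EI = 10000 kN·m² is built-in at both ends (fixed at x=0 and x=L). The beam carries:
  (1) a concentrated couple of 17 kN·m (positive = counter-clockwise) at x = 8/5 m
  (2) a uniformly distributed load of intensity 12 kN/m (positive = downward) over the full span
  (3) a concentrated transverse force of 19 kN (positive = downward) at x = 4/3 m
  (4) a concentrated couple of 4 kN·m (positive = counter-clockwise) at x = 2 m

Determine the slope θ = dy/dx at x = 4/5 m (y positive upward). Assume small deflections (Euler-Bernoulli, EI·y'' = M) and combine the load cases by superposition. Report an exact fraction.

θ(4/5) = -44893/42187500 rad

Load 1 — applied couple M₀=17 kN·m at a=8/5 m (b=L-a=12/5):
  θ_1 = (R_Ax²/2 - M_Ax)/EI  [x≤a] with R_A=153/25, M_A=51/25 = ((153/25)·(4/5)²/2 - (51/25)·(4/5))/10000 = 51/1562500 rad
Load 2 — uniform load w=12 kN/m over full span:
  θ_2 = -wx(L-x)(L-2x)/(12EI) = -12·(4/5)·(4-(4/5))·(4-2·(4/5))/(12·10000) = -48/78125 rad
Load 3 — point force P=19 kN at a=4/3 m (b=L-a=8/3):
  θ_3 = -Pb²x(2aL-(3a+b)x)/(2L³EI)  [x≤a] = -19·(8/3)²·(4/5)·(2·(4/3)·4-(3·(4/3)+(8/3))·(4/5))/(2·4³·10000) = -38/84375 rad
Load 4 — applied couple M₀=4 kN·m at a=2 m (b=L-a=2):
  θ_4 = (R_Ax²/2 - M_Ax)/EI  [x≤a] with R_A=3/2, M_A=1 = ((3/2)·(4/5)²/2 - 1·(4/5))/10000 = -1/31250 rad
Superposition: θ = Σ θ_i = -44893/42187500 rad ≈ -0.001064 rad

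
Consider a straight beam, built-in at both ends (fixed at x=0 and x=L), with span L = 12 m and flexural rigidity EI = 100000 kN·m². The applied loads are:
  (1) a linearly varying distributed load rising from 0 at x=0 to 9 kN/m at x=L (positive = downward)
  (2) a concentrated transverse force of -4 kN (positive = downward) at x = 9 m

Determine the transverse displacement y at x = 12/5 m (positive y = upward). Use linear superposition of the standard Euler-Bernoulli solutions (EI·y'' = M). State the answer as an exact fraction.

Load 1 — triangular load w₀=9 kN/m (0→w₀ over full span):
  y_1 = -w₀x²(L-x)²(x+2L)/(120LEI) = -9·(12/5)²·(12-(12/5))²·((12/5)+2·12)/(120·12·100000) = -42768/48828125 m
Load 2 — point force P=-4 kN at a=9 m (b=L-a=3):
  y_2 = -Pb²x²(3aL-(3a+b)x)/(6L³EI)  [x≤a] = -(-4)·3²·(12/5)²·(3·9·12-(3·9+3)·(12/5))/(6·12³·100000) = 63/1250000 m
Superposition: y = Σ y_i = -644913/781250000 m ≈ -0.000825 m

y(12/5) = -644913/781250000 m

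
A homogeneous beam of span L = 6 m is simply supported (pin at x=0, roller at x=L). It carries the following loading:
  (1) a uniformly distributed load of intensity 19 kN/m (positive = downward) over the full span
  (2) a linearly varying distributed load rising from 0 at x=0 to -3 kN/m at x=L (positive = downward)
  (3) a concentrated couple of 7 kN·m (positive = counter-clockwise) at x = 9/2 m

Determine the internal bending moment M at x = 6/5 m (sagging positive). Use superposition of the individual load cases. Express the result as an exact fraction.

Load 1 — uniform load w=19 kN/m over full span:
  M_1 = wx(L-x)/2 = 19·(6/5)·(6-(6/5))/2 = 1368/25 kN·m
Load 2 — triangular load w₀=-3 kN/m (0→w₀ over full span):
  M_2 = w₀Lx/6 - w₀x³/(6L) = (-3)·6·(6/5)/6 - (-3)·(6/5)³/(6·6) = -432/125 kN·m
Load 3 — applied couple M₀=7 kN·m at a=9/2 m (b=L-a=3/2):
  M_3 = M₀x/L  [x≤a] = 7·(6/5)/6 = 7/5 kN·m
Superposition: M = Σ M_i = 6583/125 kN·m ≈ 52.664000 kN·m

M(6/5) = 6583/125 kN·m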